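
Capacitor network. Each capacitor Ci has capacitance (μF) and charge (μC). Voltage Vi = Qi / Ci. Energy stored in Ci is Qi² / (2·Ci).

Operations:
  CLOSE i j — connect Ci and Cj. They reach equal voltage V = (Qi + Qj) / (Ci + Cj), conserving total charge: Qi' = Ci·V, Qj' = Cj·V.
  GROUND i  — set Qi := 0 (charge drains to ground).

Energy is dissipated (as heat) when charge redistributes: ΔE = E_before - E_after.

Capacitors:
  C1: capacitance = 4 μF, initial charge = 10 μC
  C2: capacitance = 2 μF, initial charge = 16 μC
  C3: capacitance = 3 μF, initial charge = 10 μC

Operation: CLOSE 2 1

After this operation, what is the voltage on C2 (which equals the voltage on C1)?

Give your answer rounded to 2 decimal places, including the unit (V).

Initial: C1(4μF, Q=10μC, V=2.50V), C2(2μF, Q=16μC, V=8.00V), C3(3μF, Q=10μC, V=3.33V)
Op 1: CLOSE 2-1: Q_total=26.00, C_total=6.00, V=4.33; Q2=8.67, Q1=17.33; dissipated=20.167

Answer: 4.33 V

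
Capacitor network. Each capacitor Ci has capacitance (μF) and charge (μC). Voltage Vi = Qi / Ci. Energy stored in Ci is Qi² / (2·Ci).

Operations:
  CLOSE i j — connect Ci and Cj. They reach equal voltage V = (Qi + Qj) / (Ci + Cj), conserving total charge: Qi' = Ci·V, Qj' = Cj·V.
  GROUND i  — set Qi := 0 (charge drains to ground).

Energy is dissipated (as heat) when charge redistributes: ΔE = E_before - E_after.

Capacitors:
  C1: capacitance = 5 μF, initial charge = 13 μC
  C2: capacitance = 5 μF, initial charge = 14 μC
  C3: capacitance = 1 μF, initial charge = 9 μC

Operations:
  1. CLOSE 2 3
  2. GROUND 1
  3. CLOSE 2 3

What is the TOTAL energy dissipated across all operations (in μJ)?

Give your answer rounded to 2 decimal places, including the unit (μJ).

Answer: 32.92 μJ

Derivation:
Initial: C1(5μF, Q=13μC, V=2.60V), C2(5μF, Q=14μC, V=2.80V), C3(1μF, Q=9μC, V=9.00V)
Op 1: CLOSE 2-3: Q_total=23.00, C_total=6.00, V=3.83; Q2=19.17, Q3=3.83; dissipated=16.017
Op 2: GROUND 1: Q1=0; energy lost=16.900
Op 3: CLOSE 2-3: Q_total=23.00, C_total=6.00, V=3.83; Q2=19.17, Q3=3.83; dissipated=0.000
Total dissipated: 32.917 μJ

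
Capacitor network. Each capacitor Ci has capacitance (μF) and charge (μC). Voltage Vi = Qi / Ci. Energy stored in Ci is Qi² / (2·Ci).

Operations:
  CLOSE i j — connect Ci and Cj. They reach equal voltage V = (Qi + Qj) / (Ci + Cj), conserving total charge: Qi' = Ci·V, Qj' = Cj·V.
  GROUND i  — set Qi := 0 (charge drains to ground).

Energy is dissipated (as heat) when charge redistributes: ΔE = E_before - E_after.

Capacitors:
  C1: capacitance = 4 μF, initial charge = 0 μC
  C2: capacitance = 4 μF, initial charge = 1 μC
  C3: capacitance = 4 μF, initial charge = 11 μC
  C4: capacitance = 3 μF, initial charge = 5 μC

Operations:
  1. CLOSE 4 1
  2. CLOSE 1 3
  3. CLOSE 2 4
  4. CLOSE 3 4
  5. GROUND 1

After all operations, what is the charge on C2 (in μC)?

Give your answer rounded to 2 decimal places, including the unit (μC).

Answer: 1.80 μC

Derivation:
Initial: C1(4μF, Q=0μC, V=0.00V), C2(4μF, Q=1μC, V=0.25V), C3(4μF, Q=11μC, V=2.75V), C4(3μF, Q=5μC, V=1.67V)
Op 1: CLOSE 4-1: Q_total=5.00, C_total=7.00, V=0.71; Q4=2.14, Q1=2.86; dissipated=2.381
Op 2: CLOSE 1-3: Q_total=13.86, C_total=8.00, V=1.73; Q1=6.93, Q3=6.93; dissipated=4.144
Op 3: CLOSE 2-4: Q_total=3.14, C_total=7.00, V=0.45; Q2=1.80, Q4=1.35; dissipated=0.185
Op 4: CLOSE 3-4: Q_total=8.28, C_total=7.00, V=1.18; Q3=4.73, Q4=3.55; dissipated=1.411
Op 5: GROUND 1: Q1=0; energy lost=6.001
Final charges: Q1=0.00, Q2=1.80, Q3=4.73, Q4=3.55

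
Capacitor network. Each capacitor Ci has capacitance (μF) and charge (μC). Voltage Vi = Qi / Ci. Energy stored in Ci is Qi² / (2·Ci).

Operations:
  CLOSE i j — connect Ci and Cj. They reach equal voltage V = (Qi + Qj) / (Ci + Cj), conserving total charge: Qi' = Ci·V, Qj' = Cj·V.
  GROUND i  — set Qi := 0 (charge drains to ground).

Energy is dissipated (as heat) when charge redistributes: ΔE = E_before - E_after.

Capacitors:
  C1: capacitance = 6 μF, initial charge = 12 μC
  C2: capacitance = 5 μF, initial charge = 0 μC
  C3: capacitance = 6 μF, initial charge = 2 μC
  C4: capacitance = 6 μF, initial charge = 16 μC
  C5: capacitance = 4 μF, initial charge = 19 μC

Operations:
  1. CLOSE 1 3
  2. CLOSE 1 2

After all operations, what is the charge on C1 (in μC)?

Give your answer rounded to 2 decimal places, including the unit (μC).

Initial: C1(6μF, Q=12μC, V=2.00V), C2(5μF, Q=0μC, V=0.00V), C3(6μF, Q=2μC, V=0.33V), C4(6μF, Q=16μC, V=2.67V), C5(4μF, Q=19μC, V=4.75V)
Op 1: CLOSE 1-3: Q_total=14.00, C_total=12.00, V=1.17; Q1=7.00, Q3=7.00; dissipated=4.167
Op 2: CLOSE 1-2: Q_total=7.00, C_total=11.00, V=0.64; Q1=3.82, Q2=3.18; dissipated=1.856
Final charges: Q1=3.82, Q2=3.18, Q3=7.00, Q4=16.00, Q5=19.00

Answer: 3.82 μC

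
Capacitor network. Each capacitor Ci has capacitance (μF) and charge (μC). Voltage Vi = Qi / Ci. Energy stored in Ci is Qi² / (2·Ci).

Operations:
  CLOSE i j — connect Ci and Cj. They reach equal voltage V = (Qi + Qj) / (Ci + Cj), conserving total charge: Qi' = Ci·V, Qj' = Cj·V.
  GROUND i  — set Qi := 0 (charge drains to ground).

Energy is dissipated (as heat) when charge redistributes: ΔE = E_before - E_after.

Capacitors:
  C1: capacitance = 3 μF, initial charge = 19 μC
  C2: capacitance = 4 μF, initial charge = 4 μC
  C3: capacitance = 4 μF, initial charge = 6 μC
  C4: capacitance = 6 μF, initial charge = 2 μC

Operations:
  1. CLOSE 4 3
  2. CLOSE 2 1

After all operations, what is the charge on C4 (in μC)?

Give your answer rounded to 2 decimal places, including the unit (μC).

Answer: 4.80 μC

Derivation:
Initial: C1(3μF, Q=19μC, V=6.33V), C2(4μF, Q=4μC, V=1.00V), C3(4μF, Q=6μC, V=1.50V), C4(6μF, Q=2μC, V=0.33V)
Op 1: CLOSE 4-3: Q_total=8.00, C_total=10.00, V=0.80; Q4=4.80, Q3=3.20; dissipated=1.633
Op 2: CLOSE 2-1: Q_total=23.00, C_total=7.00, V=3.29; Q2=13.14, Q1=9.86; dissipated=24.381
Final charges: Q1=9.86, Q2=13.14, Q3=3.20, Q4=4.80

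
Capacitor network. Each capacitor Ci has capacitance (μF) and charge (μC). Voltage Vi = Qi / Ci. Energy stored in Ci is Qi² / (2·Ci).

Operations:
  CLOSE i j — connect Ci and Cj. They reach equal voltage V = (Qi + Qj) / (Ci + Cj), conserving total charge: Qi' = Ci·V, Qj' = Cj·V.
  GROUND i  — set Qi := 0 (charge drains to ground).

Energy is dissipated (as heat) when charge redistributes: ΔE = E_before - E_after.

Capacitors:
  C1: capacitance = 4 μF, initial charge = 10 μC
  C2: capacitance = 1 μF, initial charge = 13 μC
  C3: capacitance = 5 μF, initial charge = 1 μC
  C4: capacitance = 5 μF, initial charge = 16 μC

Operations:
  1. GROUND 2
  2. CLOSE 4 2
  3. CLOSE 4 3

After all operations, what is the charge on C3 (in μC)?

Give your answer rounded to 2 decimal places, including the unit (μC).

Initial: C1(4μF, Q=10μC, V=2.50V), C2(1μF, Q=13μC, V=13.00V), C3(5μF, Q=1μC, V=0.20V), C4(5μF, Q=16μC, V=3.20V)
Op 1: GROUND 2: Q2=0; energy lost=84.500
Op 2: CLOSE 4-2: Q_total=16.00, C_total=6.00, V=2.67; Q4=13.33, Q2=2.67; dissipated=4.267
Op 3: CLOSE 4-3: Q_total=14.33, C_total=10.00, V=1.43; Q4=7.17, Q3=7.17; dissipated=7.606
Final charges: Q1=10.00, Q2=2.67, Q3=7.17, Q4=7.17

Answer: 7.17 μC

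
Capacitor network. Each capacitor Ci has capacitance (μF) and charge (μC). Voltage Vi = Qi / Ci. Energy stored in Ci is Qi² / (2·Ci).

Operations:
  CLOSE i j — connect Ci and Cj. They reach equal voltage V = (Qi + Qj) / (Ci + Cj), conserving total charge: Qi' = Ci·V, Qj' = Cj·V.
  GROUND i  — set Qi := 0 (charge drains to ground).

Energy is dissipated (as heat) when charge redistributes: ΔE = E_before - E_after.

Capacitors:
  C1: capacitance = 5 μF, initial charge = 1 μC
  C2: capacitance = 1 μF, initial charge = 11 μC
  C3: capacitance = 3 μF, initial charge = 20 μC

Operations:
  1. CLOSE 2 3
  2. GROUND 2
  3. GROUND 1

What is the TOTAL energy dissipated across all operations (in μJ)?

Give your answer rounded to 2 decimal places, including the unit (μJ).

Initial: C1(5μF, Q=1μC, V=0.20V), C2(1μF, Q=11μC, V=11.00V), C3(3μF, Q=20μC, V=6.67V)
Op 1: CLOSE 2-3: Q_total=31.00, C_total=4.00, V=7.75; Q2=7.75, Q3=23.25; dissipated=7.042
Op 2: GROUND 2: Q2=0; energy lost=30.031
Op 3: GROUND 1: Q1=0; energy lost=0.100
Total dissipated: 37.173 μJ

Answer: 37.17 μJ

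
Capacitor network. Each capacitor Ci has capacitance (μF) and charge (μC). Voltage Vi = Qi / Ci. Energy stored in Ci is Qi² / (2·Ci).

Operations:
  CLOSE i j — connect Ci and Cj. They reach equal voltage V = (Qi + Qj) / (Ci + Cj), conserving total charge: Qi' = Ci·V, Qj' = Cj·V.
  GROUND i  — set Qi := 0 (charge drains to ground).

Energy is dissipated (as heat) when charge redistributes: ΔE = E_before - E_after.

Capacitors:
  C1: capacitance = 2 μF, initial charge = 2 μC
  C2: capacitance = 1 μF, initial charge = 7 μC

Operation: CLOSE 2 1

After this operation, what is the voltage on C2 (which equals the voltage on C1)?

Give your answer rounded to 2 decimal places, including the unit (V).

Initial: C1(2μF, Q=2μC, V=1.00V), C2(1μF, Q=7μC, V=7.00V)
Op 1: CLOSE 2-1: Q_total=9.00, C_total=3.00, V=3.00; Q2=3.00, Q1=6.00; dissipated=12.000

Answer: 3.00 V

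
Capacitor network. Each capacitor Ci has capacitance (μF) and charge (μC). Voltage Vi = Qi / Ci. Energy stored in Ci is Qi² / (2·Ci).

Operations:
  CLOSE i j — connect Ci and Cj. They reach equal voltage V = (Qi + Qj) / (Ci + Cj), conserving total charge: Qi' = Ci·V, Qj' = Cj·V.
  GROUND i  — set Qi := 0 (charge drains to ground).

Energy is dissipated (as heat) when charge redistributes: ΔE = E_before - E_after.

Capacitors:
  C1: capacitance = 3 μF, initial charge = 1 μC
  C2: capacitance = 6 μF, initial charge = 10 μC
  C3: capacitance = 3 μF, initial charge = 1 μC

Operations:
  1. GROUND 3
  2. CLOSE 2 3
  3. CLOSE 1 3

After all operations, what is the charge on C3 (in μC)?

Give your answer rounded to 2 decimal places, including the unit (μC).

Initial: C1(3μF, Q=1μC, V=0.33V), C2(6μF, Q=10μC, V=1.67V), C3(3μF, Q=1μC, V=0.33V)
Op 1: GROUND 3: Q3=0; energy lost=0.167
Op 2: CLOSE 2-3: Q_total=10.00, C_total=9.00, V=1.11; Q2=6.67, Q3=3.33; dissipated=2.778
Op 3: CLOSE 1-3: Q_total=4.33, C_total=6.00, V=0.72; Q1=2.17, Q3=2.17; dissipated=0.454
Final charges: Q1=2.17, Q2=6.67, Q3=2.17

Answer: 2.17 μC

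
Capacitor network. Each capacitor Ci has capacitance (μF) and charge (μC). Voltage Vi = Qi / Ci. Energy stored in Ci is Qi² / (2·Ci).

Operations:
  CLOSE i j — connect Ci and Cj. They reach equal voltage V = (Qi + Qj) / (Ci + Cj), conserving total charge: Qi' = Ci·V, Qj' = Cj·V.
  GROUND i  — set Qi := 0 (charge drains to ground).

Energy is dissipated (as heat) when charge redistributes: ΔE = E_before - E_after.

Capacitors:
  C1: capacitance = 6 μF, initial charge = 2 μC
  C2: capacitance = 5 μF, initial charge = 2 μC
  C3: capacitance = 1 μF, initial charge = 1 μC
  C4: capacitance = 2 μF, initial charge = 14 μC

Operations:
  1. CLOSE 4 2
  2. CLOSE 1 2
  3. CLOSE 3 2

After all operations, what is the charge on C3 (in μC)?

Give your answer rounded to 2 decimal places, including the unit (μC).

Initial: C1(6μF, Q=2μC, V=0.33V), C2(5μF, Q=2μC, V=0.40V), C3(1μF, Q=1μC, V=1.00V), C4(2μF, Q=14μC, V=7.00V)
Op 1: CLOSE 4-2: Q_total=16.00, C_total=7.00, V=2.29; Q4=4.57, Q2=11.43; dissipated=31.114
Op 2: CLOSE 1-2: Q_total=13.43, C_total=11.00, V=1.22; Q1=7.32, Q2=6.10; dissipated=5.198
Op 3: CLOSE 3-2: Q_total=7.10, C_total=6.00, V=1.18; Q3=1.18, Q2=5.92; dissipated=0.020
Final charges: Q1=7.32, Q2=5.92, Q3=1.18, Q4=4.57

Answer: 1.18 μC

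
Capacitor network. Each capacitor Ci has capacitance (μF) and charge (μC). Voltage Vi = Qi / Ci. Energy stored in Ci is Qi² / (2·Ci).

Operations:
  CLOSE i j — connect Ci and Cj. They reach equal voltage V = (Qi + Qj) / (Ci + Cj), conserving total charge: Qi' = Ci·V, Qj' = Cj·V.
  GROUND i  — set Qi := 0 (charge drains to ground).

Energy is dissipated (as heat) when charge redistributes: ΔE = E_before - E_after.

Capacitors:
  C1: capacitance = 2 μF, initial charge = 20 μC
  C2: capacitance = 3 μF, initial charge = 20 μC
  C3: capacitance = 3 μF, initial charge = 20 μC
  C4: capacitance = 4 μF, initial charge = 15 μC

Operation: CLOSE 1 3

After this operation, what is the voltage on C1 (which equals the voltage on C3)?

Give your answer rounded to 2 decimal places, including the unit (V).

Answer: 8.00 V

Derivation:
Initial: C1(2μF, Q=20μC, V=10.00V), C2(3μF, Q=20μC, V=6.67V), C3(3μF, Q=20μC, V=6.67V), C4(4μF, Q=15μC, V=3.75V)
Op 1: CLOSE 1-3: Q_total=40.00, C_total=5.00, V=8.00; Q1=16.00, Q3=24.00; dissipated=6.667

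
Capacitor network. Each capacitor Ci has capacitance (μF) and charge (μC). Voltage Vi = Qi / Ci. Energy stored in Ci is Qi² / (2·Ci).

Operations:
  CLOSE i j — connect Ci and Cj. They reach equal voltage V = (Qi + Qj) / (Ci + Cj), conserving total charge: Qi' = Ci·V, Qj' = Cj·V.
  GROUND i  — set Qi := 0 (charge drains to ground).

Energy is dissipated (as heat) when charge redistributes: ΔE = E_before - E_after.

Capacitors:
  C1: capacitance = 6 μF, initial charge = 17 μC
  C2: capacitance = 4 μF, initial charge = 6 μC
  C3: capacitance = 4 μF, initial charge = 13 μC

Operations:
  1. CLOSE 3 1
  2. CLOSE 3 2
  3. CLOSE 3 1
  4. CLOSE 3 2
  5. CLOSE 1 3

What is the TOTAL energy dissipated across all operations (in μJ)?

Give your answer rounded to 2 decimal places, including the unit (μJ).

Answer: 3.40 μJ

Derivation:
Initial: C1(6μF, Q=17μC, V=2.83V), C2(4μF, Q=6μC, V=1.50V), C3(4μF, Q=13μC, V=3.25V)
Op 1: CLOSE 3-1: Q_total=30.00, C_total=10.00, V=3.00; Q3=12.00, Q1=18.00; dissipated=0.208
Op 2: CLOSE 3-2: Q_total=18.00, C_total=8.00, V=2.25; Q3=9.00, Q2=9.00; dissipated=2.250
Op 3: CLOSE 3-1: Q_total=27.00, C_total=10.00, V=2.70; Q3=10.80, Q1=16.20; dissipated=0.675
Op 4: CLOSE 3-2: Q_total=19.80, C_total=8.00, V=2.48; Q3=9.90, Q2=9.90; dissipated=0.203
Op 5: CLOSE 1-3: Q_total=26.10, C_total=10.00, V=2.61; Q1=15.66, Q3=10.44; dissipated=0.061
Total dissipated: 3.397 μJ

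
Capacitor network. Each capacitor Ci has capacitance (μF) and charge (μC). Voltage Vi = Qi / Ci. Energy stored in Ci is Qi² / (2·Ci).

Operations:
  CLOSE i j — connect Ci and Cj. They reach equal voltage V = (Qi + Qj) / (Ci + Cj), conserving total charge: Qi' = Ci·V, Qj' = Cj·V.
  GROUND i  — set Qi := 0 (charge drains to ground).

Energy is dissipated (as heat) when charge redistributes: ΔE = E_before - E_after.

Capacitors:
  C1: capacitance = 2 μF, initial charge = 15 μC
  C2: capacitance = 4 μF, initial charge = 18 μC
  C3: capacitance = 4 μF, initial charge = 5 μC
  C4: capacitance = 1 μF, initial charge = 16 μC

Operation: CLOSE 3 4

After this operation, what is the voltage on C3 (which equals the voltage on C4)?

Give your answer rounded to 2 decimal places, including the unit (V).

Initial: C1(2μF, Q=15μC, V=7.50V), C2(4μF, Q=18μC, V=4.50V), C3(4μF, Q=5μC, V=1.25V), C4(1μF, Q=16μC, V=16.00V)
Op 1: CLOSE 3-4: Q_total=21.00, C_total=5.00, V=4.20; Q3=16.80, Q4=4.20; dissipated=87.025

Answer: 4.20 V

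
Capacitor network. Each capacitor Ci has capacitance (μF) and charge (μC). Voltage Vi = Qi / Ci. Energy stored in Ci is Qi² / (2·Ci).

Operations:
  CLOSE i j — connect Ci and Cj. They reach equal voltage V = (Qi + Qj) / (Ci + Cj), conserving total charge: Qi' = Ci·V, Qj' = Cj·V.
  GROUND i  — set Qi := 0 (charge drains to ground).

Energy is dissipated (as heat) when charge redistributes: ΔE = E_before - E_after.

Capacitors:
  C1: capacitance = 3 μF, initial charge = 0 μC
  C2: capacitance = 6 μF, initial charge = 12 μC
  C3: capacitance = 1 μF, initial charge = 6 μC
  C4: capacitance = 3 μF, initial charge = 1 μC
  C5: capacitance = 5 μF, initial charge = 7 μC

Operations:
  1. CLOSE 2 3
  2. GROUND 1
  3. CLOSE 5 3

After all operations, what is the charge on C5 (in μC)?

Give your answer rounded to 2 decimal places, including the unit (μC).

Initial: C1(3μF, Q=0μC, V=0.00V), C2(6μF, Q=12μC, V=2.00V), C3(1μF, Q=6μC, V=6.00V), C4(3μF, Q=1μC, V=0.33V), C5(5μF, Q=7μC, V=1.40V)
Op 1: CLOSE 2-3: Q_total=18.00, C_total=7.00, V=2.57; Q2=15.43, Q3=2.57; dissipated=6.857
Op 2: GROUND 1: Q1=0; energy lost=0.000
Op 3: CLOSE 5-3: Q_total=9.57, C_total=6.00, V=1.60; Q5=7.98, Q3=1.60; dissipated=0.572
Final charges: Q1=0.00, Q2=15.43, Q3=1.60, Q4=1.00, Q5=7.98

Answer: 7.98 μC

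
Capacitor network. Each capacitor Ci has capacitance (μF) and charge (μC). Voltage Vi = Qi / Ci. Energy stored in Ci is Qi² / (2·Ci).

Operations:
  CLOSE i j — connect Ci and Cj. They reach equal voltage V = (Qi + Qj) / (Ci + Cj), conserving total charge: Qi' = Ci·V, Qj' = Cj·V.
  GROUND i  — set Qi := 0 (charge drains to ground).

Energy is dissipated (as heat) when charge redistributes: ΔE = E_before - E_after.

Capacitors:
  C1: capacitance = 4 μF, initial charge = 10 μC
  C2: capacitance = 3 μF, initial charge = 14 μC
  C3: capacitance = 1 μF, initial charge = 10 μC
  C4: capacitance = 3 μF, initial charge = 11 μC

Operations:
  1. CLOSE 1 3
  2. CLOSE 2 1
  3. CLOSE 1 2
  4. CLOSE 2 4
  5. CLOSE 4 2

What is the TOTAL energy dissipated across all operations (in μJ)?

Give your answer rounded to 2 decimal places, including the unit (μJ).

Answer: 23.17 μJ

Derivation:
Initial: C1(4μF, Q=10μC, V=2.50V), C2(3μF, Q=14μC, V=4.67V), C3(1μF, Q=10μC, V=10.00V), C4(3μF, Q=11μC, V=3.67V)
Op 1: CLOSE 1-3: Q_total=20.00, C_total=5.00, V=4.00; Q1=16.00, Q3=4.00; dissipated=22.500
Op 2: CLOSE 2-1: Q_total=30.00, C_total=7.00, V=4.29; Q2=12.86, Q1=17.14; dissipated=0.381
Op 3: CLOSE 1-2: Q_total=30.00, C_total=7.00, V=4.29; Q1=17.14, Q2=12.86; dissipated=0.000
Op 4: CLOSE 2-4: Q_total=23.86, C_total=6.00, V=3.98; Q2=11.93, Q4=11.93; dissipated=0.287
Op 5: CLOSE 4-2: Q_total=23.86, C_total=6.00, V=3.98; Q4=11.93, Q2=11.93; dissipated=0.000
Total dissipated: 23.168 μJ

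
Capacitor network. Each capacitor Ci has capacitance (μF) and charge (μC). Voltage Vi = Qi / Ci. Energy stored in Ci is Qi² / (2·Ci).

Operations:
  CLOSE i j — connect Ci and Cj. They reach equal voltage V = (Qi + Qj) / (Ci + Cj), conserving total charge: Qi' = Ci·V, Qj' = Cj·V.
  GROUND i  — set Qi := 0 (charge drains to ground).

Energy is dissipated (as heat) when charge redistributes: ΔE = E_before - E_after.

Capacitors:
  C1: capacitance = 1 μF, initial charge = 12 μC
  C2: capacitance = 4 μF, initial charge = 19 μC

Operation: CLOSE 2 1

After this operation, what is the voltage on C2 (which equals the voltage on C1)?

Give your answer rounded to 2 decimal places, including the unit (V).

Initial: C1(1μF, Q=12μC, V=12.00V), C2(4μF, Q=19μC, V=4.75V)
Op 1: CLOSE 2-1: Q_total=31.00, C_total=5.00, V=6.20; Q2=24.80, Q1=6.20; dissipated=21.025

Answer: 6.20 V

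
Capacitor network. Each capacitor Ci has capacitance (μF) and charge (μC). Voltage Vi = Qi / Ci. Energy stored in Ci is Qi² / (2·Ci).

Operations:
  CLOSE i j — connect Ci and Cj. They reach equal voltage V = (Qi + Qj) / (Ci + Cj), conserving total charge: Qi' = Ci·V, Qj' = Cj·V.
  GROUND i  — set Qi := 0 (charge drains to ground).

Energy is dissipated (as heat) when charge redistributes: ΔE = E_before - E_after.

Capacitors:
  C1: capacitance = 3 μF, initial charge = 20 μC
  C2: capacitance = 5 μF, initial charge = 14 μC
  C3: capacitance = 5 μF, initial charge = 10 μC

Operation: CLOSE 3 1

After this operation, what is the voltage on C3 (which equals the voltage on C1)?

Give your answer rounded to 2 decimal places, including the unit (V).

Initial: C1(3μF, Q=20μC, V=6.67V), C2(5μF, Q=14μC, V=2.80V), C3(5μF, Q=10μC, V=2.00V)
Op 1: CLOSE 3-1: Q_total=30.00, C_total=8.00, V=3.75; Q3=18.75, Q1=11.25; dissipated=20.417

Answer: 3.75 V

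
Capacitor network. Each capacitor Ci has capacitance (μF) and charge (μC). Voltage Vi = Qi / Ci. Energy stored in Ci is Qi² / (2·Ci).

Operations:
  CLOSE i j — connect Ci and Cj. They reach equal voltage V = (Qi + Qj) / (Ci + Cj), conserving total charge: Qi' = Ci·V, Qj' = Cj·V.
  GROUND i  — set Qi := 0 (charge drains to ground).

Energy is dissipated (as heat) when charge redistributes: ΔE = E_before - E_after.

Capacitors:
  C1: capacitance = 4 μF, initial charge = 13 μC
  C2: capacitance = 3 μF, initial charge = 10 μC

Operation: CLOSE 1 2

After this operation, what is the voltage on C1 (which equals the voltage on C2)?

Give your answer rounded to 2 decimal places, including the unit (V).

Answer: 3.29 V

Derivation:
Initial: C1(4μF, Q=13μC, V=3.25V), C2(3μF, Q=10μC, V=3.33V)
Op 1: CLOSE 1-2: Q_total=23.00, C_total=7.00, V=3.29; Q1=13.14, Q2=9.86; dissipated=0.006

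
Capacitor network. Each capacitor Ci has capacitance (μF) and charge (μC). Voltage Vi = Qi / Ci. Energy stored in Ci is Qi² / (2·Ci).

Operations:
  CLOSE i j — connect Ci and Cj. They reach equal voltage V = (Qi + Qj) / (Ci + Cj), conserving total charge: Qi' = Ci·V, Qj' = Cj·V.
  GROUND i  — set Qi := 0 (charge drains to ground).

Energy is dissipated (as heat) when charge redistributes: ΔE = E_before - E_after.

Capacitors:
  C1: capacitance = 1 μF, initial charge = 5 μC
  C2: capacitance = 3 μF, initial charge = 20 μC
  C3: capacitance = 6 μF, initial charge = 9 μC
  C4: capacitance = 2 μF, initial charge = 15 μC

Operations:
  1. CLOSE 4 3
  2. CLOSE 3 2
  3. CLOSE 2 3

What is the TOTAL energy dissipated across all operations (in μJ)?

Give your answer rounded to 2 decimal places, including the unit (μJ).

Answer: 40.44 μJ

Derivation:
Initial: C1(1μF, Q=5μC, V=5.00V), C2(3μF, Q=20μC, V=6.67V), C3(6μF, Q=9μC, V=1.50V), C4(2μF, Q=15μC, V=7.50V)
Op 1: CLOSE 4-3: Q_total=24.00, C_total=8.00, V=3.00; Q4=6.00, Q3=18.00; dissipated=27.000
Op 2: CLOSE 3-2: Q_total=38.00, C_total=9.00, V=4.22; Q3=25.33, Q2=12.67; dissipated=13.444
Op 3: CLOSE 2-3: Q_total=38.00, C_total=9.00, V=4.22; Q2=12.67, Q3=25.33; dissipated=0.000
Total dissipated: 40.444 μJ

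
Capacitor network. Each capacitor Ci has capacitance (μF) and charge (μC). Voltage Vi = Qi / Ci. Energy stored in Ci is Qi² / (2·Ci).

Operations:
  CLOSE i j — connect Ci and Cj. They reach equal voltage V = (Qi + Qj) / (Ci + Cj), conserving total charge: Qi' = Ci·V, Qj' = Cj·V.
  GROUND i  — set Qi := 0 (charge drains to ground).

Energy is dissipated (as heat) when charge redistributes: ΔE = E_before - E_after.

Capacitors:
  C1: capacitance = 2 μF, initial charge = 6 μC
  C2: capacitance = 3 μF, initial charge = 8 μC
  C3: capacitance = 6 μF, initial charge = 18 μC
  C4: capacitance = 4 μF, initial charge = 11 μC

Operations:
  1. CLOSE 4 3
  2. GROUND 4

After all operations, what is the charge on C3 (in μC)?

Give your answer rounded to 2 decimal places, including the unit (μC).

Answer: 17.40 μC

Derivation:
Initial: C1(2μF, Q=6μC, V=3.00V), C2(3μF, Q=8μC, V=2.67V), C3(6μF, Q=18μC, V=3.00V), C4(4μF, Q=11μC, V=2.75V)
Op 1: CLOSE 4-3: Q_total=29.00, C_total=10.00, V=2.90; Q4=11.60, Q3=17.40; dissipated=0.075
Op 2: GROUND 4: Q4=0; energy lost=16.820
Final charges: Q1=6.00, Q2=8.00, Q3=17.40, Q4=0.00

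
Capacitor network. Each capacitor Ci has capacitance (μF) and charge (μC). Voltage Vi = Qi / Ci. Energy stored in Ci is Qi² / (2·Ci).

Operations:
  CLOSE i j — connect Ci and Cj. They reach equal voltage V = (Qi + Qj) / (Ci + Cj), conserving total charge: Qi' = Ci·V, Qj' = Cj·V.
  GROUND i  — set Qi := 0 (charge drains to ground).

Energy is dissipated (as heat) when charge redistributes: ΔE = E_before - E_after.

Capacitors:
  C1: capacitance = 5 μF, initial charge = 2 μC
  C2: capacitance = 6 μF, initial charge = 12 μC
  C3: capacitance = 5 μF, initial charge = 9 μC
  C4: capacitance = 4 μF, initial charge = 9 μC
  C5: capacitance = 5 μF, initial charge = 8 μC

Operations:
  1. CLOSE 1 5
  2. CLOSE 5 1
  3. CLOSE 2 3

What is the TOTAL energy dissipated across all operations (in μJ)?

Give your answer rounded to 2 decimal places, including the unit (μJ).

Answer: 1.85 μJ

Derivation:
Initial: C1(5μF, Q=2μC, V=0.40V), C2(6μF, Q=12μC, V=2.00V), C3(5μF, Q=9μC, V=1.80V), C4(4μF, Q=9μC, V=2.25V), C5(5μF, Q=8μC, V=1.60V)
Op 1: CLOSE 1-5: Q_total=10.00, C_total=10.00, V=1.00; Q1=5.00, Q5=5.00; dissipated=1.800
Op 2: CLOSE 5-1: Q_total=10.00, C_total=10.00, V=1.00; Q5=5.00, Q1=5.00; dissipated=0.000
Op 3: CLOSE 2-3: Q_total=21.00, C_total=11.00, V=1.91; Q2=11.45, Q3=9.55; dissipated=0.055
Total dissipated: 1.855 μJ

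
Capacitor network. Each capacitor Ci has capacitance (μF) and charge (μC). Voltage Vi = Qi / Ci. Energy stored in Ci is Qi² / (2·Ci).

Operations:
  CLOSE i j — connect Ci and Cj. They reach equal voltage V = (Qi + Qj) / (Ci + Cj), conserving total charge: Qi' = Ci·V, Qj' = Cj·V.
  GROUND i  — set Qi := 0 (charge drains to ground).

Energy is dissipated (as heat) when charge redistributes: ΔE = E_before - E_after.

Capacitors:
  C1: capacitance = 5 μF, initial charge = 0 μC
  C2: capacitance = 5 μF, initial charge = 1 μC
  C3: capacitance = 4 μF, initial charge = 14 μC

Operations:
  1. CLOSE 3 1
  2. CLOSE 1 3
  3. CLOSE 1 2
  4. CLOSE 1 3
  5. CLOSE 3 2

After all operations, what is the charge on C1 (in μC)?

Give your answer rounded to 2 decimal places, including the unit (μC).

Answer: 5.90 μC

Derivation:
Initial: C1(5μF, Q=0μC, V=0.00V), C2(5μF, Q=1μC, V=0.20V), C3(4μF, Q=14μC, V=3.50V)
Op 1: CLOSE 3-1: Q_total=14.00, C_total=9.00, V=1.56; Q3=6.22, Q1=7.78; dissipated=13.611
Op 2: CLOSE 1-3: Q_total=14.00, C_total=9.00, V=1.56; Q1=7.78, Q3=6.22; dissipated=0.000
Op 3: CLOSE 1-2: Q_total=8.78, C_total=10.00, V=0.88; Q1=4.39, Q2=4.39; dissipated=2.297
Op 4: CLOSE 1-3: Q_total=10.61, C_total=9.00, V=1.18; Q1=5.90, Q3=4.72; dissipated=0.510
Op 5: CLOSE 3-2: Q_total=9.10, C_total=9.00, V=1.01; Q3=4.05, Q2=5.06; dissipated=0.101
Final charges: Q1=5.90, Q2=5.06, Q3=4.05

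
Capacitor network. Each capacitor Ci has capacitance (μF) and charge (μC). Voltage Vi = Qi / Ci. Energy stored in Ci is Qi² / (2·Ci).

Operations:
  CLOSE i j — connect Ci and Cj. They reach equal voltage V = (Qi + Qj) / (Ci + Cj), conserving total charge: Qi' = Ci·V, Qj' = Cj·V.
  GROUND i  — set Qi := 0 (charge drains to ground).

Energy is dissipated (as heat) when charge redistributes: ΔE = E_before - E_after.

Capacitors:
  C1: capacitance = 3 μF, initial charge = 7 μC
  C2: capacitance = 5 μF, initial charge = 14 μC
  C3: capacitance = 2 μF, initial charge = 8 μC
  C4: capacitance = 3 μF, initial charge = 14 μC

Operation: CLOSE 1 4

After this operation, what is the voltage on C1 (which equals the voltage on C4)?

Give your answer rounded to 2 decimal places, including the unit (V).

Answer: 3.50 V

Derivation:
Initial: C1(3μF, Q=7μC, V=2.33V), C2(5μF, Q=14μC, V=2.80V), C3(2μF, Q=8μC, V=4.00V), C4(3μF, Q=14μC, V=4.67V)
Op 1: CLOSE 1-4: Q_total=21.00, C_total=6.00, V=3.50; Q1=10.50, Q4=10.50; dissipated=4.083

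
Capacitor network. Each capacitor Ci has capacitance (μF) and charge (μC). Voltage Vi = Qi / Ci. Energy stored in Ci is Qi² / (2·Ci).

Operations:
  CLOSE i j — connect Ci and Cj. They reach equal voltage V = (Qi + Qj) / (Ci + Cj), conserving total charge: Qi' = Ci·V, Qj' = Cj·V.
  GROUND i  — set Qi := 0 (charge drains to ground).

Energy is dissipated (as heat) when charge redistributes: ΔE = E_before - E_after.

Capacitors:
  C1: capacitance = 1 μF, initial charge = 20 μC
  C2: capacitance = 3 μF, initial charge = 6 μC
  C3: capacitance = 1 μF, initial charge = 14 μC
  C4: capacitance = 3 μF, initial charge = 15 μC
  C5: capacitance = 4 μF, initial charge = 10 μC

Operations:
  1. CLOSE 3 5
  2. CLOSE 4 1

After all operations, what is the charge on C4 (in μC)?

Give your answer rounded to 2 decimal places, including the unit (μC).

Answer: 26.25 μC

Derivation:
Initial: C1(1μF, Q=20μC, V=20.00V), C2(3μF, Q=6μC, V=2.00V), C3(1μF, Q=14μC, V=14.00V), C4(3μF, Q=15μC, V=5.00V), C5(4μF, Q=10μC, V=2.50V)
Op 1: CLOSE 3-5: Q_total=24.00, C_total=5.00, V=4.80; Q3=4.80, Q5=19.20; dissipated=52.900
Op 2: CLOSE 4-1: Q_total=35.00, C_total=4.00, V=8.75; Q4=26.25, Q1=8.75; dissipated=84.375
Final charges: Q1=8.75, Q2=6.00, Q3=4.80, Q4=26.25, Q5=19.20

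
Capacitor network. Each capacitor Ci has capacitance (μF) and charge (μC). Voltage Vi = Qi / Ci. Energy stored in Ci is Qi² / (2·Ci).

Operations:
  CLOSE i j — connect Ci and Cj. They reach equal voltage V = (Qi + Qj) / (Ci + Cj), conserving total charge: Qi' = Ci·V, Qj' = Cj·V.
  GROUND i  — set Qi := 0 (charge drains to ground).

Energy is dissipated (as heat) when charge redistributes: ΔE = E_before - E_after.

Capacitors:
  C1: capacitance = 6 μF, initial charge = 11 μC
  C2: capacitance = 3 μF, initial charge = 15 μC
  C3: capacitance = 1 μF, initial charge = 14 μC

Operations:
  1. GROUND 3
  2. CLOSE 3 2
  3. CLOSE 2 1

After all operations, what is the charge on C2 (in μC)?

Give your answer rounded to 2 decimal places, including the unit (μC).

Answer: 7.42 μC

Derivation:
Initial: C1(6μF, Q=11μC, V=1.83V), C2(3μF, Q=15μC, V=5.00V), C3(1μF, Q=14μC, V=14.00V)
Op 1: GROUND 3: Q3=0; energy lost=98.000
Op 2: CLOSE 3-2: Q_total=15.00, C_total=4.00, V=3.75; Q3=3.75, Q2=11.25; dissipated=9.375
Op 3: CLOSE 2-1: Q_total=22.25, C_total=9.00, V=2.47; Q2=7.42, Q1=14.83; dissipated=3.674
Final charges: Q1=14.83, Q2=7.42, Q3=3.75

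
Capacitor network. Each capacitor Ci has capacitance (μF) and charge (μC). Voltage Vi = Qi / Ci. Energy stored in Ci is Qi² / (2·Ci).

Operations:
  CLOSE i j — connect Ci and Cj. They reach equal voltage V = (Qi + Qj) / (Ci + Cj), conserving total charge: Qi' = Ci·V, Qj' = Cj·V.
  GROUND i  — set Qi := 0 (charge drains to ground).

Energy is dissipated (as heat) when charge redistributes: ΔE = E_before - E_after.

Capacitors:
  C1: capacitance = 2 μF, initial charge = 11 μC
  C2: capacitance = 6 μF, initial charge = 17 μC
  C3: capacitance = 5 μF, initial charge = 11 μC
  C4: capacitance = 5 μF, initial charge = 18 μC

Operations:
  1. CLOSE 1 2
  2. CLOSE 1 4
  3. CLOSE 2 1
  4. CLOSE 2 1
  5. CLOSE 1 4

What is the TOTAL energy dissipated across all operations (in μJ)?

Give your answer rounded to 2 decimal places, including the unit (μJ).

Initial: C1(2μF, Q=11μC, V=5.50V), C2(6μF, Q=17μC, V=2.83V), C3(5μF, Q=11μC, V=2.20V), C4(5μF, Q=18μC, V=3.60V)
Op 1: CLOSE 1-2: Q_total=28.00, C_total=8.00, V=3.50; Q1=7.00, Q2=21.00; dissipated=5.333
Op 2: CLOSE 1-4: Q_total=25.00, C_total=7.00, V=3.57; Q1=7.14, Q4=17.86; dissipated=0.007
Op 3: CLOSE 2-1: Q_total=28.14, C_total=8.00, V=3.52; Q2=21.11, Q1=7.04; dissipated=0.004
Op 4: CLOSE 2-1: Q_total=28.14, C_total=8.00, V=3.52; Q2=21.11, Q1=7.04; dissipated=0.000
Op 5: CLOSE 1-4: Q_total=24.89, C_total=7.00, V=3.56; Q1=7.11, Q4=17.78; dissipated=0.002
Total dissipated: 5.346 μJ

Answer: 5.35 μJ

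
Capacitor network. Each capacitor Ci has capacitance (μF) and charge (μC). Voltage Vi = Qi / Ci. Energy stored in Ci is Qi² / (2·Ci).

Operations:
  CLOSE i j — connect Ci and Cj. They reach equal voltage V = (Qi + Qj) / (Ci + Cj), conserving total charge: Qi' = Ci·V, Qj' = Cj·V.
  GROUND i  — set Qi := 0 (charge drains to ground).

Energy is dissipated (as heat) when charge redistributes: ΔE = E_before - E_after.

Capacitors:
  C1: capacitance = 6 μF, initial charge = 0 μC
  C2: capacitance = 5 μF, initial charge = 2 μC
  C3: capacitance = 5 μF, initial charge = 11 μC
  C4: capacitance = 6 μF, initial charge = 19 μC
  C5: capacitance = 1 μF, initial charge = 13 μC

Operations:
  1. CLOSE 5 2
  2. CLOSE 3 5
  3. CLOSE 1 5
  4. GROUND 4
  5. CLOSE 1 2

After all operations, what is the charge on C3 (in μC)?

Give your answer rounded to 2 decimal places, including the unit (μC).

Answer: 11.25 μC

Derivation:
Initial: C1(6μF, Q=0μC, V=0.00V), C2(5μF, Q=2μC, V=0.40V), C3(5μF, Q=11μC, V=2.20V), C4(6μF, Q=19μC, V=3.17V), C5(1μF, Q=13μC, V=13.00V)
Op 1: CLOSE 5-2: Q_total=15.00, C_total=6.00, V=2.50; Q5=2.50, Q2=12.50; dissipated=66.150
Op 2: CLOSE 3-5: Q_total=13.50, C_total=6.00, V=2.25; Q3=11.25, Q5=2.25; dissipated=0.037
Op 3: CLOSE 1-5: Q_total=2.25, C_total=7.00, V=0.32; Q1=1.93, Q5=0.32; dissipated=2.170
Op 4: GROUND 4: Q4=0; energy lost=30.083
Op 5: CLOSE 1-2: Q_total=14.43, C_total=11.00, V=1.31; Q1=7.87, Q2=6.56; dissipated=6.472
Final charges: Q1=7.87, Q2=6.56, Q3=11.25, Q4=0.00, Q5=0.32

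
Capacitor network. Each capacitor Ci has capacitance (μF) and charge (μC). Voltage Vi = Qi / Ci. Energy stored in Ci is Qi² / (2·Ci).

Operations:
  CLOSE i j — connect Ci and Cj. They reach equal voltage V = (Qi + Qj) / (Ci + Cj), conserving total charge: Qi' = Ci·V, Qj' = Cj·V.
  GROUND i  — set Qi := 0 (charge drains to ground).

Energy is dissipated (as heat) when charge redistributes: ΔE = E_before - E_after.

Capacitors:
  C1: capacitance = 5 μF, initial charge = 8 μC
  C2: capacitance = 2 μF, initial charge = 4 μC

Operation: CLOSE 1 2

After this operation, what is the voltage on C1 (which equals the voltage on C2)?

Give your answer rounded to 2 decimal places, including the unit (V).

Answer: 1.71 V

Derivation:
Initial: C1(5μF, Q=8μC, V=1.60V), C2(2μF, Q=4μC, V=2.00V)
Op 1: CLOSE 1-2: Q_total=12.00, C_total=7.00, V=1.71; Q1=8.57, Q2=3.43; dissipated=0.114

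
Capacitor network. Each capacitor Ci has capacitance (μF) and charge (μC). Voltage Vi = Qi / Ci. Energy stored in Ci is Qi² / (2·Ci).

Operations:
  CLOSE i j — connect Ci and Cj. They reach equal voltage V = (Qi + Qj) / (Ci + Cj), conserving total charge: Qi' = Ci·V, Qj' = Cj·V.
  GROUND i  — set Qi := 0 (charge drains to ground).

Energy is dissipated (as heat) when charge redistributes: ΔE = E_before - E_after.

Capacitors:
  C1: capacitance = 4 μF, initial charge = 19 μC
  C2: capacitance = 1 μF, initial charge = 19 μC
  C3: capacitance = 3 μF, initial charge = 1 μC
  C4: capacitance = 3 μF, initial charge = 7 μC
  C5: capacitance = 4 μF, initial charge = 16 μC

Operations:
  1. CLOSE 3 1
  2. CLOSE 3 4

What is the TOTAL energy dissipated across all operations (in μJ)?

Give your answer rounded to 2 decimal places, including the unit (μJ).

Answer: 16.93 μJ

Derivation:
Initial: C1(4μF, Q=19μC, V=4.75V), C2(1μF, Q=19μC, V=19.00V), C3(3μF, Q=1μC, V=0.33V), C4(3μF, Q=7μC, V=2.33V), C5(4μF, Q=16μC, V=4.00V)
Op 1: CLOSE 3-1: Q_total=20.00, C_total=7.00, V=2.86; Q3=8.57, Q1=11.43; dissipated=16.720
Op 2: CLOSE 3-4: Q_total=15.57, C_total=6.00, V=2.60; Q3=7.79, Q4=7.79; dissipated=0.206
Total dissipated: 16.926 μJ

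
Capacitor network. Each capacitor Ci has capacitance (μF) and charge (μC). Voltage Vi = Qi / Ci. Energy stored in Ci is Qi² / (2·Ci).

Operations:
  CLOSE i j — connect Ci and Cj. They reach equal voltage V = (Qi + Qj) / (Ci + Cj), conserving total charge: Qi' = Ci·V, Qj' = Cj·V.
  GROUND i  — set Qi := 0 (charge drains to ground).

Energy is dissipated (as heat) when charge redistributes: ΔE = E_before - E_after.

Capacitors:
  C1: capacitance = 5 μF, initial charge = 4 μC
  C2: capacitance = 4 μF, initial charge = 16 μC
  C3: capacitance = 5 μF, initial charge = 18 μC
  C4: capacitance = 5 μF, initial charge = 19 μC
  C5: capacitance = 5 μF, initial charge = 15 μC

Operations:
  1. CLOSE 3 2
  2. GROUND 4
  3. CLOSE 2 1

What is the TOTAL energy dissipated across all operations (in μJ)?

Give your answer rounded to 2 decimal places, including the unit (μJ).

Initial: C1(5μF, Q=4μC, V=0.80V), C2(4μF, Q=16μC, V=4.00V), C3(5μF, Q=18μC, V=3.60V), C4(5μF, Q=19μC, V=3.80V), C5(5μF, Q=15μC, V=3.00V)
Op 1: CLOSE 3-2: Q_total=34.00, C_total=9.00, V=3.78; Q3=18.89, Q2=15.11; dissipated=0.178
Op 2: GROUND 4: Q4=0; energy lost=36.100
Op 3: CLOSE 2-1: Q_total=19.11, C_total=9.00, V=2.12; Q2=8.49, Q1=10.62; dissipated=9.852
Total dissipated: 46.130 μJ

Answer: 46.13 μJ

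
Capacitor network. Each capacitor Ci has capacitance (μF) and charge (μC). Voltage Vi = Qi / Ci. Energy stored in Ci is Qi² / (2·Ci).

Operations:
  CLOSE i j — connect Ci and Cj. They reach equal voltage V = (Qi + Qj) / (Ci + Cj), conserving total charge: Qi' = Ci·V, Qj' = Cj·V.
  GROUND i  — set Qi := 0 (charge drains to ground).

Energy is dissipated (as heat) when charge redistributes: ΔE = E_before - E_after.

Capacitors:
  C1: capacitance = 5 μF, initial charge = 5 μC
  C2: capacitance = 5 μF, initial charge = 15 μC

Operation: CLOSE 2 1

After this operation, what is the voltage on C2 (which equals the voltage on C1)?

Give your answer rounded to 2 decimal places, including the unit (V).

Initial: C1(5μF, Q=5μC, V=1.00V), C2(5μF, Q=15μC, V=3.00V)
Op 1: CLOSE 2-1: Q_total=20.00, C_total=10.00, V=2.00; Q2=10.00, Q1=10.00; dissipated=5.000

Answer: 2.00 V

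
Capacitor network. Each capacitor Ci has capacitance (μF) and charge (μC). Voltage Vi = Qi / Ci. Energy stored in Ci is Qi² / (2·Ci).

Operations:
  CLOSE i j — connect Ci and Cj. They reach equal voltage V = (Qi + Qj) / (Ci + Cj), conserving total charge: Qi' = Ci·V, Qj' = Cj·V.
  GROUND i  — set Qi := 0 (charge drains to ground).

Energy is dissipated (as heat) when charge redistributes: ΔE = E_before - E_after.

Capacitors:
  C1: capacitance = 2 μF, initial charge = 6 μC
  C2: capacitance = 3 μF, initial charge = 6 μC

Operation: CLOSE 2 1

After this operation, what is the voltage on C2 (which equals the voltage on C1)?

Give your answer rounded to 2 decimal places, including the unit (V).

Answer: 2.40 V

Derivation:
Initial: C1(2μF, Q=6μC, V=3.00V), C2(3μF, Q=6μC, V=2.00V)
Op 1: CLOSE 2-1: Q_total=12.00, C_total=5.00, V=2.40; Q2=7.20, Q1=4.80; dissipated=0.600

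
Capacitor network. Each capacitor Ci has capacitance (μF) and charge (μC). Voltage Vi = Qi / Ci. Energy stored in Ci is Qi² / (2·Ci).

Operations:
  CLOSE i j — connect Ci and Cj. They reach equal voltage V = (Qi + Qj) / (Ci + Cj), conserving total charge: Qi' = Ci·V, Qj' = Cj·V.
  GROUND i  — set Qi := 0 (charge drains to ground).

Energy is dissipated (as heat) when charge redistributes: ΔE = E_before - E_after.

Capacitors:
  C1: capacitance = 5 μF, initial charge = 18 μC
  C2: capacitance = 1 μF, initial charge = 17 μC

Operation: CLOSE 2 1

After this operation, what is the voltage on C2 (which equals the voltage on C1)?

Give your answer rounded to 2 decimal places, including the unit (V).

Answer: 5.83 V

Derivation:
Initial: C1(5μF, Q=18μC, V=3.60V), C2(1μF, Q=17μC, V=17.00V)
Op 1: CLOSE 2-1: Q_total=35.00, C_total=6.00, V=5.83; Q2=5.83, Q1=29.17; dissipated=74.817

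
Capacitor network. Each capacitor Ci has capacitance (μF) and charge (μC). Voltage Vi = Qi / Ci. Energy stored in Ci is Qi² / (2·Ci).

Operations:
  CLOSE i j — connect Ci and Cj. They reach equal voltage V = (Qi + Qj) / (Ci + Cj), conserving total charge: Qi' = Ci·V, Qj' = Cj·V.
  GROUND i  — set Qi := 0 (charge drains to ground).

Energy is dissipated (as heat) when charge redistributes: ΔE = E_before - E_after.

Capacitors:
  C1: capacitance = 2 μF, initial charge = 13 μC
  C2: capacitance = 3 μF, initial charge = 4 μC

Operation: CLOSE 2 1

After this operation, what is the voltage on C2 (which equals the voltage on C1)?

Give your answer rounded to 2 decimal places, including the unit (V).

Answer: 3.40 V

Derivation:
Initial: C1(2μF, Q=13μC, V=6.50V), C2(3μF, Q=4μC, V=1.33V)
Op 1: CLOSE 2-1: Q_total=17.00, C_total=5.00, V=3.40; Q2=10.20, Q1=6.80; dissipated=16.017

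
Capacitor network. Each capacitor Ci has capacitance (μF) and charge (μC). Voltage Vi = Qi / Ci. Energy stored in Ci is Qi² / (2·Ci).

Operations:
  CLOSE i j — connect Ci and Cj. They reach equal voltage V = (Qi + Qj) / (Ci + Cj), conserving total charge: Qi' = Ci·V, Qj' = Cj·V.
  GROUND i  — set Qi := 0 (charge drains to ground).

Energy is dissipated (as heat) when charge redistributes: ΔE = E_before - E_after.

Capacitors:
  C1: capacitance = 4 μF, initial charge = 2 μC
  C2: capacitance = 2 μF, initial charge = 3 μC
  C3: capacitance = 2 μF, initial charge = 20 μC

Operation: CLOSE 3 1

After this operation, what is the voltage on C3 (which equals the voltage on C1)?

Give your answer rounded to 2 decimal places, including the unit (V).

Initial: C1(4μF, Q=2μC, V=0.50V), C2(2μF, Q=3μC, V=1.50V), C3(2μF, Q=20μC, V=10.00V)
Op 1: CLOSE 3-1: Q_total=22.00, C_total=6.00, V=3.67; Q3=7.33, Q1=14.67; dissipated=60.167

Answer: 3.67 V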